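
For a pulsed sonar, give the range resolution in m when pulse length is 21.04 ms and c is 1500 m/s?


15.78 m


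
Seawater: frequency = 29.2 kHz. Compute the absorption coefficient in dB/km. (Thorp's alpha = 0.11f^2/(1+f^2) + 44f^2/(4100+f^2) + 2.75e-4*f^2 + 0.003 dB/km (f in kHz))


f^2 = 852.64
alpha = 0.11*852.64/(1+852.64) + 44*852.64/(4100+852.64) + 2.75e-4*852.64 + 0.003 = 7.922

7.922 dB/km


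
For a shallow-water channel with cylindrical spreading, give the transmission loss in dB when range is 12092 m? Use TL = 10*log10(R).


TL = 10*log10(12092) = 40.82

40.82 dB


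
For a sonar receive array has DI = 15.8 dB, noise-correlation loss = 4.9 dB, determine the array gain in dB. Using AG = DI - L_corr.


AG = DI - L_corr = 15.8 - 4.9 = 10.9

10.9 dB


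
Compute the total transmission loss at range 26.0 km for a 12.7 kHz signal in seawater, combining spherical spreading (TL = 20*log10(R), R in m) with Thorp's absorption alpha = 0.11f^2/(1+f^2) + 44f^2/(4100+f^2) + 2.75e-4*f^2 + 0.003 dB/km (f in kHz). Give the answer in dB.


Step 1 (Thorp): alpha = 0.11*161.29/(1+161.29) + 44*161.29/(4100+161.29) + 2.75e-4*161.29 + 0.003 = 1.8221 dB/km
Step 2: TL_spread = 20*log10(26000) = 88.3 dB
Step 3: TL_abs = alpha*R = 1.8221 * 26.0 = 47.37 dB
Step 4: TL_total = 88.3 + 47.37 = 135.67

135.67 dB


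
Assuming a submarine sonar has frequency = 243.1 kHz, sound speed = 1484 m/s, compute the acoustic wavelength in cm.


0.61 cm


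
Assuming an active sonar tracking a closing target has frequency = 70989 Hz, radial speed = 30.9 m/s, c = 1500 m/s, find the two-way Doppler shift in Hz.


fd = 2*f*v/c = 2 * 70989 * 30.9 / 1500 = 2924.75

2924.75 Hz


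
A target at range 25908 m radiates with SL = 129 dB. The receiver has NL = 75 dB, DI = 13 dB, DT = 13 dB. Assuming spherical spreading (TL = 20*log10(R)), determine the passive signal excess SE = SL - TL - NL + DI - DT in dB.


-34.27 dB


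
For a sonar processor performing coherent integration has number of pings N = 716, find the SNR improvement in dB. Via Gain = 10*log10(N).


28.55 dB


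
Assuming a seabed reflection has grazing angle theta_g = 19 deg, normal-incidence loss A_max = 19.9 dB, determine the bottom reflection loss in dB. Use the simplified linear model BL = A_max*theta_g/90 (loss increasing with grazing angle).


BL = A_max * theta_g / 90 = 19.9 * 19 / 90 = 4.2

4.2 dB


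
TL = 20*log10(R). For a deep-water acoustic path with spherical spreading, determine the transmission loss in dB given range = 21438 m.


86.62 dB


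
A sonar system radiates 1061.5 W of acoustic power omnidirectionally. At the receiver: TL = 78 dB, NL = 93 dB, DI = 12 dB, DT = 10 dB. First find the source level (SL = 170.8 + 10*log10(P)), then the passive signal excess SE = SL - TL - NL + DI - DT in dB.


Step 1: SL = 170.8 + 10*log10(1061.5) = 201.06 dB
Step 2: SE = SL - TL - NL + DI - DT = 201.06 - 78 - 93 + 12 - 10 = 32.06

32.06 dB


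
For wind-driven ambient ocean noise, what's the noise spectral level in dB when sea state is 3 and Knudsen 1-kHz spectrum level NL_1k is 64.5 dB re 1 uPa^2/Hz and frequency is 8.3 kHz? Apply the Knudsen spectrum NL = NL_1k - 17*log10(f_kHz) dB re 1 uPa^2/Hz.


48.88 dB


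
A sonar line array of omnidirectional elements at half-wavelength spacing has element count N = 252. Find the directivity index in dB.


DI = 10*log10(252) = 24.01

24.01 dB


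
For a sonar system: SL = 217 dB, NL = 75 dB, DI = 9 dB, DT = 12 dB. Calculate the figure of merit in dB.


FOM = SL - NL + DI - DT = 217 - 75 + 9 - 12 = 139

139 dB


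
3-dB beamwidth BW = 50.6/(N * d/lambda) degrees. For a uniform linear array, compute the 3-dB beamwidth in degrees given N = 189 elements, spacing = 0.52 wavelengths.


0.51 deg


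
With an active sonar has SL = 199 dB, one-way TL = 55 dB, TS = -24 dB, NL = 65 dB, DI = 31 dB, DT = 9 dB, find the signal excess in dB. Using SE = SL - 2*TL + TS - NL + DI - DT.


SE = SL - 2*TL + TS - NL + DI - DT = 199 - 2*55 + (-24) - 65 + 31 - 9 = 22

22 dB


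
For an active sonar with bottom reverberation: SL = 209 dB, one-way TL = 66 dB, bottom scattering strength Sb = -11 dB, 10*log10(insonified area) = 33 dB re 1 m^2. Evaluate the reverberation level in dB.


99 dB


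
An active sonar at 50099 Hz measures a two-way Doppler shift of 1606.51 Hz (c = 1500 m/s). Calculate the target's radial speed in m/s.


From fd = 2*f*v/c, v = c*fd/(2*f) = 1500 * 1606.51 / (2*50099) = 24.05

24.05 m/s


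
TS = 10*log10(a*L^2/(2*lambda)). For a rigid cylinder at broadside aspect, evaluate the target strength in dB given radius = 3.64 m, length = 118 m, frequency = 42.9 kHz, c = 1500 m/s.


lambda = 1500/42900 = 0.03497 m
TS = 10*log10(3.64*118^2/(2*0.03497)) = 58.6

58.6 dB


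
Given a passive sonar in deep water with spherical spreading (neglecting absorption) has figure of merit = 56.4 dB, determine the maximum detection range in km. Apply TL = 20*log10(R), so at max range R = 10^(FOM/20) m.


At max range FOM = TL, so 20*log10(R) = 56.4
R = 10^(56.4/20) = 660.69 m = 0.66 km

0.66 km


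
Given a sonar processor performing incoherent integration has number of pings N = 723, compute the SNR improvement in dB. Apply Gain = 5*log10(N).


Gain = 5*log10(723) = 14.3

14.3 dB


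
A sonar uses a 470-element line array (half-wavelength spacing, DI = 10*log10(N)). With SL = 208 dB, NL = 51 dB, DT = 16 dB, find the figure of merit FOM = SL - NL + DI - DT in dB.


Step 1: DI = 10*log10(470) = 26.72 dB
Step 2: FOM = SL - NL + DI - DT = 208 - 51 + 26.72 - 16 = 167.72

167.72 dB


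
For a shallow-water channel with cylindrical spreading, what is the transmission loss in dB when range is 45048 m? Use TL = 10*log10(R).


TL = 10*log10(45048) = 46.54

46.54 dB


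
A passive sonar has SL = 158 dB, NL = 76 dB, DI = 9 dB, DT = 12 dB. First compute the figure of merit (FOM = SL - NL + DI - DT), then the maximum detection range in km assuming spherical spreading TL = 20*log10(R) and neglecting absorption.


Step 1: FOM = SL - NL + DI - DT = 158 - 76 + 9 - 12 = 79 dB
Step 2: at max range FOM = TL = 20*log10(R), so R = 10^(79/20) = 8912.51 m = 8.91 km

8.91 km


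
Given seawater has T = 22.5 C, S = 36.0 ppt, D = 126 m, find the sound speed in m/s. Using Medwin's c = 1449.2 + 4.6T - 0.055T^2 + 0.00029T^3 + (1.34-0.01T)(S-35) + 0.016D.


c = 1449.2 + 4.6*22.5 - 0.055*22.5^2 + 0.00029*22.5^3 + (1.34 - 0.01*22.5)*(36.0 - 35) + 0.016*126 = 1531.29

1531.29 m/s


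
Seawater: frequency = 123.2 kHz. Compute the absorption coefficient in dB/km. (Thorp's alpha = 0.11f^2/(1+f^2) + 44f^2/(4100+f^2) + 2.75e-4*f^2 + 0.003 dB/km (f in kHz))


38.929 dB/km


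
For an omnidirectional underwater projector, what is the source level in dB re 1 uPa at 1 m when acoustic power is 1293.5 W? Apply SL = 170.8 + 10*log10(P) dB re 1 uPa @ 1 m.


201.92 dB


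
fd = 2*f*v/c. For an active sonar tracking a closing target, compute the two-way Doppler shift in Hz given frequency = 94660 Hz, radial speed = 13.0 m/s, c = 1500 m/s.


fd = 2*f*v/c = 2 * 94660 * 13.0 / 1500 = 1640.77

1640.77 Hz


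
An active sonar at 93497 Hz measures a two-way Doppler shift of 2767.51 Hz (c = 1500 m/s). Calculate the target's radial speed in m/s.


From fd = 2*f*v/c, v = c*fd/(2*f) = 1500 * 2767.51 / (2*93497) = 22.2

22.2 m/s


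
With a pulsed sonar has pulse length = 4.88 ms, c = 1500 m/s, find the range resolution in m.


dR = c*tau/2 = 1500 * 4.88e-3 / 2 = 3.66

3.66 m


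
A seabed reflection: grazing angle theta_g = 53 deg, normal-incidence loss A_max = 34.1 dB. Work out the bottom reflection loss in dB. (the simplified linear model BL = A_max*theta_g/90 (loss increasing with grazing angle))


BL = A_max * theta_g / 90 = 34.1 * 53 / 90 = 20.08

20.08 dB


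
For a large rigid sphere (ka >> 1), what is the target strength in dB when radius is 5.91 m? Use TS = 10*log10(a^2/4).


TS = 10*log10(5.91^2 / 4) = 10*log10(8.732025) = 9.41

9.41 dB


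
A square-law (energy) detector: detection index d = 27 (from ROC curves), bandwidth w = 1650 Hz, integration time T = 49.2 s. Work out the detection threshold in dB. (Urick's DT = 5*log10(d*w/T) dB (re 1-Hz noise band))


DT = 5*log10(d*w/T) = 5*log10(27 * 1650 / 49.2) = 5*log10(905.49) = 14.78

14.78 dB


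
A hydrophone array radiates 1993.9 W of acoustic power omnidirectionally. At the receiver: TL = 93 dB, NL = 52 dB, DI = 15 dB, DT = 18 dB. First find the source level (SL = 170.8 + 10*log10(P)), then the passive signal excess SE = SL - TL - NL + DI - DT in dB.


Step 1: SL = 170.8 + 10*log10(1993.9) = 203.8 dB
Step 2: SE = SL - TL - NL + DI - DT = 203.8 - 93 - 52 + 15 - 18 = 55.8

55.8 dB


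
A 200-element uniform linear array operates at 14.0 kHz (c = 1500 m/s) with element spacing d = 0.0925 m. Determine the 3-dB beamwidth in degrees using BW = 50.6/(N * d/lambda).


Step 1: lambda = 1500/14000 = 0.10714 m
Step 2: d/lambda = 0.0925/0.10714 = 0.8634
Step 3: BW = 50.6/(N * d/lambda) = 50.6/(200 * 0.8634) = 0.29

0.29 deg


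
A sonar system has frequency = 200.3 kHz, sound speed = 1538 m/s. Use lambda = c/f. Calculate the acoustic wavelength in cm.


lambda = c/f = 1538 / 200300 = 0.0077 m = 0.77 cm

0.77 cm


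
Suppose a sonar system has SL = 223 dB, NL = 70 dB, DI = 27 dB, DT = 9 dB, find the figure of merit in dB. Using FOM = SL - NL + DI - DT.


FOM = SL - NL + DI - DT = 223 - 70 + 27 - 9 = 171

171 dB


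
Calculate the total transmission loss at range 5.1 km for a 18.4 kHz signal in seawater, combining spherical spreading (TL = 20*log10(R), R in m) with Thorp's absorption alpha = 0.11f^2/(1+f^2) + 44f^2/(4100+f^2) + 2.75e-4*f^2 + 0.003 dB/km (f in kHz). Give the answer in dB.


Step 1 (Thorp): alpha = 0.11*338.56/(1+338.56) + 44*338.56/(4100+338.56) + 2.75e-4*338.56 + 0.003 = 3.562 dB/km
Step 2: TL_spread = 20*log10(5100) = 74.15 dB
Step 3: TL_abs = alpha*R = 3.562 * 5.1 = 18.17 dB
Step 4: TL_total = 74.15 + 18.17 = 92.32

92.32 dB


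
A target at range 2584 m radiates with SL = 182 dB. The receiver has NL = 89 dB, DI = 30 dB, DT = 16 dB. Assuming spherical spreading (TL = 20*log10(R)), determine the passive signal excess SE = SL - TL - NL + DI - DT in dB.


38.75 dB


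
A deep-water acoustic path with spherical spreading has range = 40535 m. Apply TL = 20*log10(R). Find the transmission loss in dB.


92.16 dB


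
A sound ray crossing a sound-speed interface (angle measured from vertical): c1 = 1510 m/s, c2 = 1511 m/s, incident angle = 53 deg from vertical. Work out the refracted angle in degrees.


sin(theta2) = (c2/c1)*sin(theta1) = (1511/1510)*sin(53 deg) = 0.79916
theta2 = arcsin(0.79916) = 53.05

53.05 deg


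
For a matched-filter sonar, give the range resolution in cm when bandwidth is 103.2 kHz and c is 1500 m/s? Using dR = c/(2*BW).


dR = c/(2*BW) = 1500 / (2 * 103.2e3) = 0.0073 m = 0.73 cm

0.73 cm


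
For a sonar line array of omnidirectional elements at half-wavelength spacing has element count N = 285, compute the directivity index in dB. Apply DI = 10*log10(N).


24.55 dB


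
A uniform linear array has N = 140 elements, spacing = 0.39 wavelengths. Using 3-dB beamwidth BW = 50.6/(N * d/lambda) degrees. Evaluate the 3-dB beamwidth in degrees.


BW = 50.6 / (140 * 0.39) = 50.6 / 54.6 = 0.93

0.93 deg


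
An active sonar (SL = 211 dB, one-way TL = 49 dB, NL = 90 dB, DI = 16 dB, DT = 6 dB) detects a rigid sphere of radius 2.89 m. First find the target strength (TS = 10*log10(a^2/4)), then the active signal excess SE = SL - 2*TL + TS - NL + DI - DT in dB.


Step 1: TS = 10*log10(2.89^2/4) = 3.2 dB
Step 2: SE = SL - 2*TL + TS - NL + DI - DT = 211 - 2*49 + (3.2) - 90 + 16 - 6 = 36.2

36.2 dB


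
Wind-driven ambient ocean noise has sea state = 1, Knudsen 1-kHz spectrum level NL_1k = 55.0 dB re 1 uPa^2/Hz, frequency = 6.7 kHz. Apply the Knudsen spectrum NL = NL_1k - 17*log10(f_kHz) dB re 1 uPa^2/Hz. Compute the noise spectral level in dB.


NL = NL_1k - 17*log10(f_kHz) = 55.0 - 17*log10(6.7) = 55.0 - (14.04) = 40.96

40.96 dB


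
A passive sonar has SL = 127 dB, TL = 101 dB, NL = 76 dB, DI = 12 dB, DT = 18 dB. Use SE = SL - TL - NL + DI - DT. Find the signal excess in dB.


SE = SL - TL - NL + DI - DT = 127 - 101 - 76 + 12 - 18 = -56

-56 dB


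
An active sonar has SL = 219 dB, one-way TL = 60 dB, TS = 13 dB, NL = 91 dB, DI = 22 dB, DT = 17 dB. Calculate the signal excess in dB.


26 dB


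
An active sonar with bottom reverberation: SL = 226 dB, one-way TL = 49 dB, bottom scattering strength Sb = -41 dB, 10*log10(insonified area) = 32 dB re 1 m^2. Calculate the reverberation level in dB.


119 dB


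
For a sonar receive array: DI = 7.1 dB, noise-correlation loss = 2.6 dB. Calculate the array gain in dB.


4.5 dB


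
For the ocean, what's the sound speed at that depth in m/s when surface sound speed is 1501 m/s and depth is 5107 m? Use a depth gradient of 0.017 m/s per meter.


1587.819 m/s


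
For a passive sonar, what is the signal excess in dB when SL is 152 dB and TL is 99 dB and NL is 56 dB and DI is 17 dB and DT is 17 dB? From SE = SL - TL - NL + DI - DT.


SE = SL - TL - NL + DI - DT = 152 - 99 - 56 + 17 - 17 = -3

-3 dB


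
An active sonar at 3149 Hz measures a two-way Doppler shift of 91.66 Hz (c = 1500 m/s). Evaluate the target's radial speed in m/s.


21.83 m/s


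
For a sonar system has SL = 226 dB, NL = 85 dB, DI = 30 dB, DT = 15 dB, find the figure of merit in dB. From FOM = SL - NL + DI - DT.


156 dB


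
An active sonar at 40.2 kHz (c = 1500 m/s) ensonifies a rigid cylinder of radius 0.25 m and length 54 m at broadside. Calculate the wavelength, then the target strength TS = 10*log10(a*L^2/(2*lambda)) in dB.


Step 1: lambda = c/f = 1500/40200 = 0.03731 m
Step 2: TS = 10*log10(a*L^2/(2*lambda)) = 10*log10(0.25*54^2/(2*0.03731)) = 39.9

39.9 dB


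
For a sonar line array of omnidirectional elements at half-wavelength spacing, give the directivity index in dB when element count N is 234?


23.69 dB


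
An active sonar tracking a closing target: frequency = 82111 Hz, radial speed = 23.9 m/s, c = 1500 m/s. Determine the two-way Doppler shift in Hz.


fd = 2*f*v/c = 2 * 82111 * 23.9 / 1500 = 2616.6

2616.6 Hz


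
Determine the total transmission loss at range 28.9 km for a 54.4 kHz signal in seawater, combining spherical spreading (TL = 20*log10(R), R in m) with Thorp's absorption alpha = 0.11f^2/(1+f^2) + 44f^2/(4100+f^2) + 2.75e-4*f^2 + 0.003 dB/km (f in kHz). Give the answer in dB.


649.07 dB


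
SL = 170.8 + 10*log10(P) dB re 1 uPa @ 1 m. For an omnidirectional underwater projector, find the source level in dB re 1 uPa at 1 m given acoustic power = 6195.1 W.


208.72 dB


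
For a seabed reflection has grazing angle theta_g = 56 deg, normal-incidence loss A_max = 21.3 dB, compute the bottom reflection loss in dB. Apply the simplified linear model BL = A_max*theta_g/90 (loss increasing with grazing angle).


BL = A_max * theta_g / 90 = 21.3 * 56 / 90 = 13.25

13.25 dB


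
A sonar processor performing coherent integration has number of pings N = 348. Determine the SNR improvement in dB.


Gain = 10*log10(348) = 25.42

25.42 dB


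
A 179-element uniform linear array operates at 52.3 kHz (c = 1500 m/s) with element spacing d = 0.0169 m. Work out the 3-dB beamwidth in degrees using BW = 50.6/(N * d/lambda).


0.48 deg


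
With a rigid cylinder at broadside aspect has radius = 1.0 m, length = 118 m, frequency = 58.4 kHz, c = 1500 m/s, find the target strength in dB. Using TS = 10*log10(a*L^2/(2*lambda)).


lambda = 1500/58400 = 0.02568 m
TS = 10*log10(1.0*118^2/(2*0.02568)) = 54.33

54.33 dB


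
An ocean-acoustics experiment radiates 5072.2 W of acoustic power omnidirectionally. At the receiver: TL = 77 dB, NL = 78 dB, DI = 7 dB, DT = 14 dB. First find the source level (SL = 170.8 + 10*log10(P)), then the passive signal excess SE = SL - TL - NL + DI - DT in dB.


Step 1: SL = 170.8 + 10*log10(5072.2) = 207.85 dB
Step 2: SE = SL - TL - NL + DI - DT = 207.85 - 77 - 78 + 7 - 14 = 45.85

45.85 dB


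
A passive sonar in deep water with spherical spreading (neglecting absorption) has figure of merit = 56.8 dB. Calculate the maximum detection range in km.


0.69 km


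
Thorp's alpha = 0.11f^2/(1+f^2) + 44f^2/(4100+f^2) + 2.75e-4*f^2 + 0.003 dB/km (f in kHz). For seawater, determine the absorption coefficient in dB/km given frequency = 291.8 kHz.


f^2 = 85147.24
alpha = 0.11*85147.24/(1+85147.24) + 44*85147.24/(4100+85147.24) + 2.75e-4*85147.24 + 0.003 = 65.507

65.507 dB/km


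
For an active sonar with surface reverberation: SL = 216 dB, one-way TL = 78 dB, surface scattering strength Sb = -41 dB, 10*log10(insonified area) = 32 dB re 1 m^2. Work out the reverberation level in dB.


RL = SL - 2*TL + Sb + 10*log10(A) = 216 - 2*78 + (-41) + 32 = 51

51 dB


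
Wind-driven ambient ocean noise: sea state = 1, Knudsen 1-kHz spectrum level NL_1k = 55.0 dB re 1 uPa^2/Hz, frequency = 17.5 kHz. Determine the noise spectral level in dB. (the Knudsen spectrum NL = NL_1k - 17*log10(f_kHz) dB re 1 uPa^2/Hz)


NL = NL_1k - 17*log10(f_kHz) = 55.0 - 17*log10(17.5) = 55.0 - (21.13) = 33.87

33.87 dB


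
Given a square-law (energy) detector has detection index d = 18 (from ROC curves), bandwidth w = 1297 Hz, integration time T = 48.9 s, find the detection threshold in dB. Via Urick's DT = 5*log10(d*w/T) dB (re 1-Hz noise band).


DT = 5*log10(d*w/T) = 5*log10(18 * 1297 / 48.9) = 5*log10(477.42) = 13.39

13.39 dB


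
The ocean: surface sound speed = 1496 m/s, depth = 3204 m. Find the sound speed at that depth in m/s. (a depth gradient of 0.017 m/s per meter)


c = 1496 + 0.017 * 3204 = 1550.468

1550.468 m/s


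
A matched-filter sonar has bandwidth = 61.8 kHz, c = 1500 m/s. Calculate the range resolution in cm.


dR = c/(2*BW) = 1500 / (2 * 61.8e3) = 0.0121 m = 1.21 cm

1.21 cm


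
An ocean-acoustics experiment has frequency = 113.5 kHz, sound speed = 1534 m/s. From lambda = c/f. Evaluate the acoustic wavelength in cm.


lambda = c/f = 1534 / 113500 = 0.0135 m = 1.35 cm

1.35 cm


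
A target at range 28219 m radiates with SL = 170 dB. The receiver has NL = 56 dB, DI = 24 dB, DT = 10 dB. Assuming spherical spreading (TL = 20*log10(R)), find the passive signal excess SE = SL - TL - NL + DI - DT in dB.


Step 1: TL = 20*log10(28219) = 89.01 dB
Step 2: SE = 170 - 89.01 - 56 + 24 - 10 = 38.99

38.99 dB


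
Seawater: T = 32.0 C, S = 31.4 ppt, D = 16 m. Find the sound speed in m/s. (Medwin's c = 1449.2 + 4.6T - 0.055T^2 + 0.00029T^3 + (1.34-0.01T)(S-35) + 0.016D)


1546.17 m/s


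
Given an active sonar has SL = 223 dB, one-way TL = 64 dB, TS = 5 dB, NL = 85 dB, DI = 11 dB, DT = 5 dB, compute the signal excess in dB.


SE = SL - 2*TL + TS - NL + DI - DT = 223 - 2*64 + (5) - 85 + 11 - 5 = 21

21 dB


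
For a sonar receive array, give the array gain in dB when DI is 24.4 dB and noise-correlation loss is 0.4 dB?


AG = DI - L_corr = 24.4 - 0.4 = 24.0

24.0 dB


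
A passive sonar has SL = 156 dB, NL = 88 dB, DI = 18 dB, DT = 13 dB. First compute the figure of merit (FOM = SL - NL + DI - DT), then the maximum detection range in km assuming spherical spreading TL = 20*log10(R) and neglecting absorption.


Step 1: FOM = SL - NL + DI - DT = 156 - 88 + 18 - 13 = 73 dB
Step 2: at max range FOM = TL = 20*log10(R), so R = 10^(73/20) = 4466.84 m = 4.47 km

4.47 km


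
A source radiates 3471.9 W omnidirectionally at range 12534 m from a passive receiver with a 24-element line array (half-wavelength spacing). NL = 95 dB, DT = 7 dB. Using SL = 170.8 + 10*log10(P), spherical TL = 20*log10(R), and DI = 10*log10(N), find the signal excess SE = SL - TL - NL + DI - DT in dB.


36.05 dB


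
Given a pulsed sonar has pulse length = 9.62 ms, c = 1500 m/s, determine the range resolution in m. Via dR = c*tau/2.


dR = c*tau/2 = 1500 * 9.62e-3 / 2 = 7.215

7.215 m


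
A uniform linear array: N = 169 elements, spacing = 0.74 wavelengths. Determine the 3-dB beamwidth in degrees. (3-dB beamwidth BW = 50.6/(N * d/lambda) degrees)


0.4 deg


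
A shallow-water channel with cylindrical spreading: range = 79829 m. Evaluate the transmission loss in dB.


TL = 10*log10(79829) = 49.02

49.02 dB


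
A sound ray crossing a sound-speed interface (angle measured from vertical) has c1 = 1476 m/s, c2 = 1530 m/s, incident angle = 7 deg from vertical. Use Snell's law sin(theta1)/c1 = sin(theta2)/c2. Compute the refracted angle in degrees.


sin(theta2) = (c2/c1)*sin(theta1) = (1530/1476)*sin(7 deg) = 0.12633
theta2 = arcsin(0.12633) = 7.26

7.26 deg


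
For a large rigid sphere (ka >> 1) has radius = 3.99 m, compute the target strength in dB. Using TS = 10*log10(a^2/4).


TS = 10*log10(3.99^2 / 4) = 10*log10(3.980025) = 6.0

6.0 dB


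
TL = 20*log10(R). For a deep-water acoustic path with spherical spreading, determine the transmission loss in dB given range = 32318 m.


TL = 20*log10(32318) = 90.19

90.19 dB


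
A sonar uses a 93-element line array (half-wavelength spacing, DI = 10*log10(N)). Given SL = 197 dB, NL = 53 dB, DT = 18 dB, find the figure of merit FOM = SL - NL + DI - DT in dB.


Step 1: DI = 10*log10(93) = 19.68 dB
Step 2: FOM = SL - NL + DI - DT = 197 - 53 + 19.68 - 18 = 145.68

145.68 dB


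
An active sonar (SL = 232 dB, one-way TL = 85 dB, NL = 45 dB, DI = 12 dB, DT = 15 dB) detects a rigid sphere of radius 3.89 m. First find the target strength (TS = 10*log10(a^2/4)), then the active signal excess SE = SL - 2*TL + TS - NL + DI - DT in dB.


Step 1: TS = 10*log10(3.89^2/4) = 5.78 dB
Step 2: SE = SL - 2*TL + TS - NL + DI - DT = 232 - 2*85 + (5.78) - 45 + 12 - 15 = 19.78

19.78 dB


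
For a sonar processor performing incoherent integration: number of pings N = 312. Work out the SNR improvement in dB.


12.47 dB


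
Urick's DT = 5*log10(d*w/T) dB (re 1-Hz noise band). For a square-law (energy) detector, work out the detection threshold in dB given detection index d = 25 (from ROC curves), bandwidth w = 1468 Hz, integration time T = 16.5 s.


16.74 dB


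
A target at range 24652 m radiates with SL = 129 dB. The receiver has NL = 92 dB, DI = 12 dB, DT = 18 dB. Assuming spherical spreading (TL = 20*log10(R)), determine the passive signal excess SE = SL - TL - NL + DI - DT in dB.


Step 1: TL = 20*log10(24652) = 87.84 dB
Step 2: SE = 129 - 87.84 - 92 + 12 - 18 = -56.84

-56.84 dB


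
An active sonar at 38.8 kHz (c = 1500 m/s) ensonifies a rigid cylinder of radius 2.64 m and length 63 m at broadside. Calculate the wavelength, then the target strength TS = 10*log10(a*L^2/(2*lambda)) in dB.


Step 1: lambda = c/f = 1500/38800 = 0.03866 m
Step 2: TS = 10*log10(a*L^2/(2*lambda)) = 10*log10(2.64*63^2/(2*0.03866)) = 51.32

51.32 dB


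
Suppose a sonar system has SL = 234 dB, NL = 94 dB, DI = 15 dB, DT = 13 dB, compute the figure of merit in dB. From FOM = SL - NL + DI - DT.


142 dB


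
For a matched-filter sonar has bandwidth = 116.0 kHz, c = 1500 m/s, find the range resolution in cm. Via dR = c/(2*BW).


0.65 cm


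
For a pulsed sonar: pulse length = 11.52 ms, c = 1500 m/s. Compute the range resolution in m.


dR = c*tau/2 = 1500 * 11.52e-3 / 2 = 8.64

8.64 m


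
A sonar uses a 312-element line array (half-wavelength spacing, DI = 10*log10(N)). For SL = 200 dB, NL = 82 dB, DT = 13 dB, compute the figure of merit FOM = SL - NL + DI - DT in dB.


Step 1: DI = 10*log10(312) = 24.94 dB
Step 2: FOM = SL - NL + DI - DT = 200 - 82 + 24.94 - 13 = 129.94

129.94 dB


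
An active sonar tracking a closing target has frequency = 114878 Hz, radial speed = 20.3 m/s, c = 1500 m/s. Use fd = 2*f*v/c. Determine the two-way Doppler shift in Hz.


3109.36 Hz


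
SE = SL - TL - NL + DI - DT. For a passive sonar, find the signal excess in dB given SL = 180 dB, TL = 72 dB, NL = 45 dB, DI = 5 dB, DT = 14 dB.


SE = SL - TL - NL + DI - DT = 180 - 72 - 45 + 5 - 14 = 54

54 dB


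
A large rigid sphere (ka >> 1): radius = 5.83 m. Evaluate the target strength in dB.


TS = 10*log10(5.83^2 / 4) = 10*log10(8.497225) = 9.29

9.29 dB


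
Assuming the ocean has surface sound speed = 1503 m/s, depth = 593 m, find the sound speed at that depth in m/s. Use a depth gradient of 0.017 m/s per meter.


c = 1503 + 0.017 * 593 = 1513.081

1513.081 m/s


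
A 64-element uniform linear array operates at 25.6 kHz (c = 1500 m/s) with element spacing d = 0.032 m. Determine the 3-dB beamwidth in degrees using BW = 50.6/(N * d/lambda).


Step 1: lambda = 1500/25600 = 0.05859 m
Step 2: d/lambda = 0.032/0.05859 = 0.5462
Step 3: BW = 50.6/(N * d/lambda) = 50.6/(64 * 0.5462) = 1.45

1.45 deg


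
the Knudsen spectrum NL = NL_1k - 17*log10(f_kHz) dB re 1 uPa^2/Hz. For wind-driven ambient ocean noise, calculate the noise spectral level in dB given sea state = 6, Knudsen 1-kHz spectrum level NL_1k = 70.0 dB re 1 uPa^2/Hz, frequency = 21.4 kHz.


47.38 dB


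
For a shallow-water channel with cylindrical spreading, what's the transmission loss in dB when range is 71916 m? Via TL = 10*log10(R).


TL = 10*log10(71916) = 48.57

48.57 dB


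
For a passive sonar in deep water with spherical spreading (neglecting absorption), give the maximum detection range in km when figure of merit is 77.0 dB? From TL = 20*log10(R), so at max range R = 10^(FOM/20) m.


At max range FOM = TL, so 20*log10(R) = 77.0
R = 10^(77.0/20) = 7079.46 m = 7.08 km

7.08 km


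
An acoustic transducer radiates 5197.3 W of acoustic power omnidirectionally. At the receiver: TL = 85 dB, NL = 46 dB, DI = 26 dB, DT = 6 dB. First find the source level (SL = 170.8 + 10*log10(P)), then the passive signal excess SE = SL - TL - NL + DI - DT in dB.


Step 1: SL = 170.8 + 10*log10(5197.3) = 207.96 dB
Step 2: SE = SL - TL - NL + DI - DT = 207.96 - 85 - 46 + 26 - 6 = 96.96

96.96 dB


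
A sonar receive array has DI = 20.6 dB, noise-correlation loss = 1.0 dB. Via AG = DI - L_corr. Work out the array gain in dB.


19.6 dB


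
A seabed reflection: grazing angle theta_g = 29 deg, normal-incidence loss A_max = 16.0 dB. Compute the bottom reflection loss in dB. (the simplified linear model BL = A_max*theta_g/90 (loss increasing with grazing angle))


5.16 dB


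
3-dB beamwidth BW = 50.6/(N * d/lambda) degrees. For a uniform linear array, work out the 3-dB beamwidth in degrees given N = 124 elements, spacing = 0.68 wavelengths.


BW = 50.6 / (124 * 0.68) = 50.6 / 84.32 = 0.6

0.6 deg


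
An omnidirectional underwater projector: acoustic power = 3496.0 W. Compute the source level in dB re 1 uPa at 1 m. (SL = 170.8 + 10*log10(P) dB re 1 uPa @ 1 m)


SL = 170.8 + 10*log10(3496.0) = 170.8 + 35.44 = 206.24

206.24 dB


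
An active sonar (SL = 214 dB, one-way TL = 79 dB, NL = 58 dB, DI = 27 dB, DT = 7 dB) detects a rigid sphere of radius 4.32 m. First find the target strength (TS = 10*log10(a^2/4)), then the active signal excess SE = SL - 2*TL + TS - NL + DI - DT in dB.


Step 1: TS = 10*log10(4.32^2/4) = 6.69 dB
Step 2: SE = SL - 2*TL + TS - NL + DI - DT = 214 - 2*79 + (6.69) - 58 + 27 - 7 = 24.69

24.69 dB


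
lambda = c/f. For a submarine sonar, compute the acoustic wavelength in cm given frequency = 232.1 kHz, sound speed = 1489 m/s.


lambda = c/f = 1489 / 232100 = 0.0064 m = 0.64 cm

0.64 cm


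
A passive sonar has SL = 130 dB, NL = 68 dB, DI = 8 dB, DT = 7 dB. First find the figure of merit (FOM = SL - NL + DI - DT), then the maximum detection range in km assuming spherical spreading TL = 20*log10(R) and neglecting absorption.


Step 1: FOM = SL - NL + DI - DT = 130 - 68 + 8 - 7 = 63 dB
Step 2: at max range FOM = TL = 20*log10(R), so R = 10^(63/20) = 1412.54 m = 1.41 km

1.41 km


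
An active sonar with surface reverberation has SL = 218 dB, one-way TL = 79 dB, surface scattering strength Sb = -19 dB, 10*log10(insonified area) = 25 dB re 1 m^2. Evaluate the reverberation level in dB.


66 dB


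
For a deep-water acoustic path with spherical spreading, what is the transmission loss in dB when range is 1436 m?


TL = 20*log10(1436) = 63.14

63.14 dB


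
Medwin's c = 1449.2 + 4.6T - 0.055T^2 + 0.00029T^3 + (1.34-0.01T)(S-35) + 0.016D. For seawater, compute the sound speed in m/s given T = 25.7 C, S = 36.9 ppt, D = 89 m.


1539.5 m/s


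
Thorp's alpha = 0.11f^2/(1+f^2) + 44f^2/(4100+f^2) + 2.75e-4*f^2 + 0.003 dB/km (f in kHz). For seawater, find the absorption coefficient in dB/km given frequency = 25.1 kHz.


6.147 dB/km


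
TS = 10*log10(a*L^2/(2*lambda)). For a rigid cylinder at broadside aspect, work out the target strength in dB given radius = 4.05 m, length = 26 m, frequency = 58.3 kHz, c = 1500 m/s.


lambda = 1500/58300 = 0.02573 m
TS = 10*log10(4.05*26^2/(2*0.02573)) = 47.26

47.26 dB


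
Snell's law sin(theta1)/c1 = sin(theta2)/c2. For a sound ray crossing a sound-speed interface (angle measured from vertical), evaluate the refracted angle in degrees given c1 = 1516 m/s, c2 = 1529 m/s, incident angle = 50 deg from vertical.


sin(theta2) = (c2/c1)*sin(theta1) = (1529/1516)*sin(50 deg) = 0.77261
theta2 = arcsin(0.77261) = 50.59

50.59 deg


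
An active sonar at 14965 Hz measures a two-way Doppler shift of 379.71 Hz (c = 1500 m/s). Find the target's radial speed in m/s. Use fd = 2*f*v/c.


From fd = 2*f*v/c, v = c*fd/(2*f) = 1500 * 379.71 / (2*14965) = 19.03

19.03 m/s


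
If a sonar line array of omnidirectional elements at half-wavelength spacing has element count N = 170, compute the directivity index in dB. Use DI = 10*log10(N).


DI = 10*log10(170) = 22.3

22.3 dB


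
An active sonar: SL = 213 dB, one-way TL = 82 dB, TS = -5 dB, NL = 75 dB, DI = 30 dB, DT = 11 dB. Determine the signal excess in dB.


-12 dB


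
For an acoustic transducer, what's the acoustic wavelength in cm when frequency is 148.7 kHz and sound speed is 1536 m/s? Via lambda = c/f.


lambda = c/f = 1536 / 148700 = 0.0103 m = 1.03 cm

1.03 cm


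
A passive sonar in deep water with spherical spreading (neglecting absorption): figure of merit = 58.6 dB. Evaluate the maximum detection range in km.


At max range FOM = TL, so 20*log10(R) = 58.6
R = 10^(58.6/20) = 851.14 m = 0.85 km

0.85 km


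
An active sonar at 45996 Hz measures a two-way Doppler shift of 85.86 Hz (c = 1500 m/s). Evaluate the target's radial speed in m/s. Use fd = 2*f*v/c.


From fd = 2*f*v/c, v = c*fd/(2*f) = 1500 * 85.86 / (2*45996) = 1.4

1.4 m/s


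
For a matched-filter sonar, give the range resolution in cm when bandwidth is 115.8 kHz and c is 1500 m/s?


dR = c/(2*BW) = 1500 / (2 * 115.8e3) = 0.0065 m = 0.65 cm

0.65 cm


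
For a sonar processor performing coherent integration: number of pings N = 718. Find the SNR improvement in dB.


Gain = 10*log10(718) = 28.56

28.56 dB


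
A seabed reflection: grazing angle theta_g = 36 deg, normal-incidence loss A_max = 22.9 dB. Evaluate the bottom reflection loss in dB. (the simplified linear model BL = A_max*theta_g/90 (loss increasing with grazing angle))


9.16 dB


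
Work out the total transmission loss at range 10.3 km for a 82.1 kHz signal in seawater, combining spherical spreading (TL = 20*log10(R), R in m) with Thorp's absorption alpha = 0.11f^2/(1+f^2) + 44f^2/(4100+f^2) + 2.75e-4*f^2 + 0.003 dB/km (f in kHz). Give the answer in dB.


382.31 dB


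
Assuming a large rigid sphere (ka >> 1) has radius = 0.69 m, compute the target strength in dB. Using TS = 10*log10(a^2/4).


TS = 10*log10(0.69^2 / 4) = 10*log10(0.119025) = -9.24

-9.24 dB


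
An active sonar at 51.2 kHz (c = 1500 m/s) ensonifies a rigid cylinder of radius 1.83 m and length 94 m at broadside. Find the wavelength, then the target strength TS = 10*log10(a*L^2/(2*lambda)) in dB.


Step 1: lambda = c/f = 1500/51200 = 0.0293 m
Step 2: TS = 10*log10(a*L^2/(2*lambda)) = 10*log10(1.83*94^2/(2*0.0293)) = 54.41

54.41 dB


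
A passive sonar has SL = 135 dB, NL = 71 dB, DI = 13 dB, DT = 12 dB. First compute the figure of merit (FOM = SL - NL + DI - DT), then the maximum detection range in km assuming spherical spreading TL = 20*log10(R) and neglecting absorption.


Step 1: FOM = SL - NL + DI - DT = 135 - 71 + 13 - 12 = 65 dB
Step 2: at max range FOM = TL = 20*log10(R), so R = 10^(65/20) = 1778.28 m = 1.78 km

1.78 km


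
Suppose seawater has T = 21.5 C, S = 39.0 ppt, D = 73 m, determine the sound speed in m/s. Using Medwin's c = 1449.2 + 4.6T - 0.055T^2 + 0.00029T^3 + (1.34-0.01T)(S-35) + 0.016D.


c = 1449.2 + 4.6*21.5 - 0.055*21.5^2 + 0.00029*21.5^3 + (1.34 - 0.01*21.5)*(39.0 - 35) + 0.016*73 = 1531.23

1531.23 m/s


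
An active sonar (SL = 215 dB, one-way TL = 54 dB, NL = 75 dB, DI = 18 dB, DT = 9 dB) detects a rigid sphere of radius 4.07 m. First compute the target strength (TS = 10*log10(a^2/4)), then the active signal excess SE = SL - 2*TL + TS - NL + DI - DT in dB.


Step 1: TS = 10*log10(4.07^2/4) = 6.17 dB
Step 2: SE = SL - 2*TL + TS - NL + DI - DT = 215 - 2*54 + (6.17) - 75 + 18 - 9 = 47.17

47.17 dB


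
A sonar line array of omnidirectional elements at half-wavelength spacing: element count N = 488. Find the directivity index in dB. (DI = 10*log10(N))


DI = 10*log10(488) = 26.88

26.88 dB


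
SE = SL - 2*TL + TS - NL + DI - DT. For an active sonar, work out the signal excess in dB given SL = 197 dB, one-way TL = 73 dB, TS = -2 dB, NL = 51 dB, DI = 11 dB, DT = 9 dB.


SE = SL - 2*TL + TS - NL + DI - DT = 197 - 2*73 + (-2) - 51 + 11 - 9 = 0

0 dB


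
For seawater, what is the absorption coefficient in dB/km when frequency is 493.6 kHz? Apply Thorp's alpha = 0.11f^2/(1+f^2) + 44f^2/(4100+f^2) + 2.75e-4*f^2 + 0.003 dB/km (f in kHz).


f^2 = 243640.96
alpha = 0.11*243640.96/(1+243640.96) + 44*243640.96/(4100+243640.96) + 2.75e-4*243640.96 + 0.003 = 110.386

110.386 dB/km


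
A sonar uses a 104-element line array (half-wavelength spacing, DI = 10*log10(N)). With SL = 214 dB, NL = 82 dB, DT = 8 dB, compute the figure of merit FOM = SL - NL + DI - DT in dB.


144.17 dB


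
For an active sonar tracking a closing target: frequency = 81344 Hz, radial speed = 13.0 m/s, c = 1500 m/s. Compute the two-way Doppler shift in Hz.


1409.96 Hz


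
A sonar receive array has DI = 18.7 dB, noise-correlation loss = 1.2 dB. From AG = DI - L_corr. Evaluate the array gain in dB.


AG = DI - L_corr = 18.7 - 1.2 = 17.5

17.5 dB


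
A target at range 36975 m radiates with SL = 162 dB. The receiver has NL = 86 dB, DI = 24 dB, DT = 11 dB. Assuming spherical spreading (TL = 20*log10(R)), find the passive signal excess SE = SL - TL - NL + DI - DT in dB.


Step 1: TL = 20*log10(36975) = 91.36 dB
Step 2: SE = 162 - 91.36 - 86 + 24 - 11 = -2.36

-2.36 dB


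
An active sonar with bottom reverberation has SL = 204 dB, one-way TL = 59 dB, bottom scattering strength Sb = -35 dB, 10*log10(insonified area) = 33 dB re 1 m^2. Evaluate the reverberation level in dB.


RL = SL - 2*TL + Sb + 10*log10(A) = 204 - 2*59 + (-35) + 33 = 84

84 dB


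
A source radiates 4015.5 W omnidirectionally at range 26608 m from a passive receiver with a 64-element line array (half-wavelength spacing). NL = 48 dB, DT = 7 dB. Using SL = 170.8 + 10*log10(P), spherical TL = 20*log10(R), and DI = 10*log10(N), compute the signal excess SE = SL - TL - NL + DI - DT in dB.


Step 1: SL = 170.8 + 10*log10(4015.5) = 206.84 dB
Step 2: TL = 20*log10(26608) = 88.5 dB
Step 3: DI = 10*log10(64) = 18.06 dB
Step 4: SE = SL - TL - NL + DI - DT = 206.84 - 88.5 - 48 + 18.06 - 7 = 81.4

81.4 dB


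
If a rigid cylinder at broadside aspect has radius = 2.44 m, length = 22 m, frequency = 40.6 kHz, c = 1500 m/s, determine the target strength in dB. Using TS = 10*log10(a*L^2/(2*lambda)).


lambda = 1500/40600 = 0.03695 m
TS = 10*log10(2.44*22^2/(2*0.03695)) = 42.04

42.04 dB


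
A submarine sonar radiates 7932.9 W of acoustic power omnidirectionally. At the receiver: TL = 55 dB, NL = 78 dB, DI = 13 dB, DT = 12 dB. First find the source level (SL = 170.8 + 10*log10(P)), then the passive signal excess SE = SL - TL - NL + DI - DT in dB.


Step 1: SL = 170.8 + 10*log10(7932.9) = 209.79 dB
Step 2: SE = SL - TL - NL + DI - DT = 209.79 - 55 - 78 + 13 - 12 = 77.79

77.79 dB


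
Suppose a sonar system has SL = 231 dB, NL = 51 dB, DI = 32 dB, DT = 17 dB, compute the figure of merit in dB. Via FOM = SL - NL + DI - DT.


195 dB


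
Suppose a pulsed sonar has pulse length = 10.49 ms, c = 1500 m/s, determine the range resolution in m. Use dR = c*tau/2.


dR = c*tau/2 = 1500 * 10.49e-3 / 2 = 7.8675

7.8675 m


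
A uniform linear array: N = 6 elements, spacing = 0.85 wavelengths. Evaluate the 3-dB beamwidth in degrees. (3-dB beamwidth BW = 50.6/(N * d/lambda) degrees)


9.92 deg


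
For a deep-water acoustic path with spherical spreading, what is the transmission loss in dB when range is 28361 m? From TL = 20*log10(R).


TL = 20*log10(28361) = 89.05

89.05 dB


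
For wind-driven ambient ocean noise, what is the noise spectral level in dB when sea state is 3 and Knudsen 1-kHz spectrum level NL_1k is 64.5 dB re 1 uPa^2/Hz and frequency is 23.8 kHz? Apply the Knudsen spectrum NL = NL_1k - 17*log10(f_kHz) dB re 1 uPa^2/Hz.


41.1 dB


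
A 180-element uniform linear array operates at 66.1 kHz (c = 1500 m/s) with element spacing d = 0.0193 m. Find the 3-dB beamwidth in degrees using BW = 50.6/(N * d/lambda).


0.33 deg


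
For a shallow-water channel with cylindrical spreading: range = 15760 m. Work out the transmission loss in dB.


TL = 10*log10(15760) = 41.98

41.98 dB


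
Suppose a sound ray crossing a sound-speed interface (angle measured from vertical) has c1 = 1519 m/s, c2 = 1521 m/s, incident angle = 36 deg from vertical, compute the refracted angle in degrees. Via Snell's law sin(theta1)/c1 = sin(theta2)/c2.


36.05 deg


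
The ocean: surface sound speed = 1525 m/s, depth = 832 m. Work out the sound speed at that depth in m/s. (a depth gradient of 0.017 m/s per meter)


1539.144 m/s


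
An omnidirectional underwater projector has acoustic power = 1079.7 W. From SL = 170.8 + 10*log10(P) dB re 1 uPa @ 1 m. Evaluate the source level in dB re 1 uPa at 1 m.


201.13 dB


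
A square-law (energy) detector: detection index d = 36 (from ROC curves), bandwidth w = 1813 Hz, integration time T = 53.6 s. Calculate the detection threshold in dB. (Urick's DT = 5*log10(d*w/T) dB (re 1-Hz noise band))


DT = 5*log10(d*w/T) = 5*log10(36 * 1813 / 53.6) = 5*log10(1217.69) = 15.43

15.43 dB


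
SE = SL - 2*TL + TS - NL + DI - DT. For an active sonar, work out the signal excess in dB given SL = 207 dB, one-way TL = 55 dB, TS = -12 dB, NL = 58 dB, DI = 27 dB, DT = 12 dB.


SE = SL - 2*TL + TS - NL + DI - DT = 207 - 2*55 + (-12) - 58 + 27 - 12 = 42

42 dB


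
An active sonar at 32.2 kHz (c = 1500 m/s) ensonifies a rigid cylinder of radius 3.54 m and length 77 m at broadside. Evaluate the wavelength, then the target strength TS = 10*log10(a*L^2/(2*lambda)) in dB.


Step 1: lambda = c/f = 1500/32200 = 0.04658 m
Step 2: TS = 10*log10(a*L^2/(2*lambda)) = 10*log10(3.54*77^2/(2*0.04658)) = 53.53

53.53 dB


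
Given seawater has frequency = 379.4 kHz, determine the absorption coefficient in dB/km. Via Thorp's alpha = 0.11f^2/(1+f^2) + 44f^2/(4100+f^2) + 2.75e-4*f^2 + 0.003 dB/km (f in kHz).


f^2 = 143944.36
alpha = 0.11*143944.36/(1+143944.36) + 44*143944.36/(4100+143944.36) + 2.75e-4*143944.36 + 0.003 = 82.479

82.479 dB/km


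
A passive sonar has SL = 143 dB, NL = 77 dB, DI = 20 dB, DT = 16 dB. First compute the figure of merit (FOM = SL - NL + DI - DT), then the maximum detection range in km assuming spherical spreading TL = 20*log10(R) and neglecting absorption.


Step 1: FOM = SL - NL + DI - DT = 143 - 77 + 20 - 16 = 70 dB
Step 2: at max range FOM = TL = 20*log10(R), so R = 10^(70/20) = 3162.28 m = 3.16 km

3.16 km
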